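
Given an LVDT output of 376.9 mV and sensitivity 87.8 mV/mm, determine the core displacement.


Displacement = Vout / sensitivity.
d = 376.9 / 87.8
d = 4.293 mm

4.293 mm


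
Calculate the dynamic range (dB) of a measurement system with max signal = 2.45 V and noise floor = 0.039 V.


Dynamic range = 20 * log10(Vmax / Vnoise).
DR = 20 * log10(2.45 / 0.039)
DR = 20 * log10(62.82)
DR = 35.96 dB

35.96 dB


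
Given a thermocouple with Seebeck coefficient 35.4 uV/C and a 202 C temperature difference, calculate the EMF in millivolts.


The thermocouple output V = sensitivity * dT.
V = 35.4 uV/C * 202 C
V = 7150.8 uV
V = 7.151 mV

7.151 mV


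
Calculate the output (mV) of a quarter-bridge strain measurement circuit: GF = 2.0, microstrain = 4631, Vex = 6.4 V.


Quarter bridge output: Vout = (GF * epsilon * Vex) / 4.
Vout = (2.0 * 4631e-6 * 6.4) / 4
Vout = 0.0592768 / 4 V
Vout = 0.0148192 V = 14.8192 mV

14.8192 mV


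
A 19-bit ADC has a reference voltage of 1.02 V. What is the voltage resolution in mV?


The resolution (LSB) of an ADC is Vref / 2^n.
LSB = 1.02 / 2^19
LSB = 1.02 / 524288
LSB = 1.95e-06 V = 0.0019455 mV

0.0019455 mV


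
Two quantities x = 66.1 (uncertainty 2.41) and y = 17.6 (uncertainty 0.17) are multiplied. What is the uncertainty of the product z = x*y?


For a product z = x*y, the relative uncertainty is:
uz/z = sqrt((ux/x)^2 + (uy/y)^2)
Relative uncertainties: ux/x = 2.41/66.1 = 0.03646
uy/y = 0.17/17.6 = 0.009659
z = 66.1 * 17.6 = 1163.4
uz = 1163.4 * sqrt(0.03646^2 + 0.009659^2) = 43.879

43.879


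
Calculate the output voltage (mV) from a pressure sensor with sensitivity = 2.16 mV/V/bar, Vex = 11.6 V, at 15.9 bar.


Output = sensitivity * Vex * P.
Vout = 2.16 * 11.6 * 15.9
Vout = 25.056 * 15.9
Vout = 398.39 mV

398.39 mV


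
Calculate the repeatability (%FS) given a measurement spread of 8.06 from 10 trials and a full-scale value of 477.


Repeatability = (spread / full scale) * 100%.
R = (8.06 / 477) * 100
R = 1.69 %FS

1.69 %FS


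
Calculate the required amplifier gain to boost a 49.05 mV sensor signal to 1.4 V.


Gain = Vout / Vin (converting to same units).
G = 1.4 V / 49.05 mV
G = 1400.0 mV / 49.05 mV
G = 28.54

28.54


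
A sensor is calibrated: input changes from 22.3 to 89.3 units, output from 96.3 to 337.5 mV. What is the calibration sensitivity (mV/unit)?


Sensitivity = (y2 - y1) / (x2 - x1).
S = (337.5 - 96.3) / (89.3 - 22.3)
S = 241.2 / 67.0
S = 3.6 mV/unit

3.6 mV/unit


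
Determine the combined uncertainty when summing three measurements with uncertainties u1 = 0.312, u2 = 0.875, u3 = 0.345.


For a sum of independent quantities, uc = sqrt(u1^2 + u2^2 + u3^2).
uc = sqrt(0.312^2 + 0.875^2 + 0.345^2)
uc = sqrt(0.097344 + 0.765625 + 0.119025)
uc = 0.991

0.991


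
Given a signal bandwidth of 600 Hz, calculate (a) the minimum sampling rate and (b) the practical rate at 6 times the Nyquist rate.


By Nyquist theorem, fs_min = 2 * fmax.
fs_min = 2 * 600 = 1200 Hz
Practical rate = 6 * fs_min = 6 * 1200 = 7200 Hz

fs_min = 1200 Hz, fs_practical = 7200 Hz


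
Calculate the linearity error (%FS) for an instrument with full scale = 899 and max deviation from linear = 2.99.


Linearity error = (max deviation / full scale) * 100%.
Linearity = (2.99 / 899) * 100
Linearity = 0.333 %FS

0.333 %FS


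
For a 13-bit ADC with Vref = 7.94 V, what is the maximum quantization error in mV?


The maximum quantization error is +/- LSB/2.
LSB = Vref / 2^n = 7.94 / 8192 = 0.00096924 V
Max error = LSB / 2 = 0.00096924 / 2 = 0.00048462 V
Max error = 0.4846 mV

0.4846 mV


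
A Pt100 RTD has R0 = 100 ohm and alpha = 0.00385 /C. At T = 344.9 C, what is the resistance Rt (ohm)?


The RTD equation: Rt = R0 * (1 + alpha * T).
Rt = 100 * (1 + 0.00385 * 344.9)
Rt = 100 * (1 + 1.327865)
Rt = 100 * 2.327865
Rt = 232.787 ohm

232.787 ohm


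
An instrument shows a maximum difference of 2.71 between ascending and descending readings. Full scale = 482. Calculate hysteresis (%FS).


Hysteresis = (max difference / full scale) * 100%.
H = (2.71 / 482) * 100
H = 0.562 %FS

0.562 %FS


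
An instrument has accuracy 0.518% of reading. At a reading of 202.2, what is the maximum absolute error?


Absolute error = (accuracy% / 100) * reading.
Error = (0.518 / 100) * 202.2
Error = 0.00518 * 202.2
Error = 1.0474

1.0474


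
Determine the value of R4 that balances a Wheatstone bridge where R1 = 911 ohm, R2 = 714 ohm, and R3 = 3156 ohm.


At balance: R1*R4 = R2*R3, so R4 = R2*R3/R1.
R4 = 714 * 3156 / 911
R4 = 2253384 / 911
R4 = 2473.53 ohm

2473.53 ohm


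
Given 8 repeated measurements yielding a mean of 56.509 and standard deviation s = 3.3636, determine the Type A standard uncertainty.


The standard uncertainty for Type A evaluation is u = s / sqrt(n).
u = 3.3636 / sqrt(8)
u = 3.3636 / 2.8284
u = 1.1892

1.1892


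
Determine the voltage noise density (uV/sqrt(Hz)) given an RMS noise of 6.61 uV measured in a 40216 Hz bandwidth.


Noise spectral density = Vrms / sqrt(BW).
NSD = 6.61 / sqrt(40216)
NSD = 6.61 / 200.5393
NSD = 0.033 uV/sqrt(Hz)

0.033 uV/sqrt(Hz)


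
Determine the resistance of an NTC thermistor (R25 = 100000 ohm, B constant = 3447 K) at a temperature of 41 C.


NTC thermistor equation: Rt = R25 * exp(B * (1/T - 1/T25)).
T in Kelvin: 314.15 K, T25 = 298.15 K
1/T - 1/T25 = 1/314.15 - 1/298.15 = -0.00017082
B * (1/T - 1/T25) = 3447 * -0.00017082 = -0.5888
Rt = 100000 * exp(-0.5888) = 55497.7 ohm

55497.7 ohm


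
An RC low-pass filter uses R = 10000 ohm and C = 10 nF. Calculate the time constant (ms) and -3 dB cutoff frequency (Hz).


Time constant: tau = R * C.
tau = 10000 * 1.00e-08 = 0.0001 s
tau = 0.1 ms
Cutoff frequency: fc = 1 / (2*pi*R*C).
fc = 1 / (2*pi*0.0001) = 1591.55 Hz

tau = 0.1 ms, fc = 1591.55 Hz


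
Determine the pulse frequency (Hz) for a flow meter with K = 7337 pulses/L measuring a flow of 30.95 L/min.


Frequency = K * Q / 60 (converting L/min to L/s).
f = 7337 * 30.95 / 60
f = 227080.15 / 60
f = 3784.67 Hz

3784.67 Hz


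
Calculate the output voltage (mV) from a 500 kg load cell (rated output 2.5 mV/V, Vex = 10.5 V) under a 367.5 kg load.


Vout = rated_output * Vex * (load / capacity).
Vout = 2.5 * 10.5 * (367.5 / 500)
Vout = 2.5 * 10.5 * 0.735
Vout = 19.294 mV

19.294 mV


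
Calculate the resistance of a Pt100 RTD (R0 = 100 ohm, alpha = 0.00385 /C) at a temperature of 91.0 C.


The RTD equation: Rt = R0 * (1 + alpha * T).
Rt = 100 * (1 + 0.00385 * 91.0)
Rt = 100 * (1 + 0.35035)
Rt = 100 * 1.35035
Rt = 135.035 ohm

135.035 ohm


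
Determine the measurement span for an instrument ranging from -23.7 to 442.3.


Span = upper range - lower range.
Span = 442.3 - (-23.7)
Span = 466.0

466.0


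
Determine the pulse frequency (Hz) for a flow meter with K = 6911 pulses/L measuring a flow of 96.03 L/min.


Frequency = K * Q / 60 (converting L/min to L/s).
f = 6911 * 96.03 / 60
f = 663663.33 / 60
f = 11061.06 Hz

11061.06 Hz


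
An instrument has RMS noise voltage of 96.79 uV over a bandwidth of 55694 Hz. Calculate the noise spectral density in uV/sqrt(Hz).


Noise spectral density = Vrms / sqrt(BW).
NSD = 96.79 / sqrt(55694)
NSD = 96.79 / 235.9958
NSD = 0.4101 uV/sqrt(Hz)

0.4101 uV/sqrt(Hz)


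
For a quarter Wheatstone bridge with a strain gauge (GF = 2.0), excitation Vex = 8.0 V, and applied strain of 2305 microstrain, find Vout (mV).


Quarter bridge output: Vout = (GF * epsilon * Vex) / 4.
Vout = (2.0 * 2305e-6 * 8.0) / 4
Vout = 0.03688 / 4 V
Vout = 0.00922 V = 9.22 mV

9.22 mV


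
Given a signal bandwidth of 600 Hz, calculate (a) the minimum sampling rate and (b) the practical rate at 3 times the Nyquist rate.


By Nyquist theorem, fs_min = 2 * fmax.
fs_min = 2 * 600 = 1200 Hz
Practical rate = 3 * fs_min = 3 * 1200 = 3600 Hz

fs_min = 1200 Hz, fs_practical = 3600 Hz


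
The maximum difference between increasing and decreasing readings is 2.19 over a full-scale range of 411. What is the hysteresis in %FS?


Hysteresis = (max difference / full scale) * 100%.
H = (2.19 / 411) * 100
H = 0.533 %FS

0.533 %FS


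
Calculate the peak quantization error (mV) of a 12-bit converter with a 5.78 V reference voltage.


The maximum quantization error is +/- LSB/2.
LSB = Vref / 2^n = 5.78 / 4096 = 0.00141113 V
Max error = LSB / 2 = 0.00141113 / 2 = 0.00070557 V
Max error = 0.7056 mV

0.7056 mV


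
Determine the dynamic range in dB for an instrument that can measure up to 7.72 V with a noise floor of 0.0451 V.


Dynamic range = 20 * log10(Vmax / Vnoise).
DR = 20 * log10(7.72 / 0.0451)
DR = 20 * log10(171.18)
DR = 44.67 dB

44.67 dB


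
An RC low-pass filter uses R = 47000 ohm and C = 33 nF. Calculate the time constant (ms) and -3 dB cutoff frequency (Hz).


Time constant: tau = R * C.
tau = 47000 * 3.30e-08 = 0.001551 s
tau = 1.551 ms
Cutoff frequency: fc = 1 / (2*pi*R*C).
fc = 1 / (2*pi*0.001551) = 102.61 Hz

tau = 1.551 ms, fc = 102.61 Hz


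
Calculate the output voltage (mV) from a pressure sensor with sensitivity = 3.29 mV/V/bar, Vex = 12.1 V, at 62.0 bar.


Output = sensitivity * Vex * P.
Vout = 3.29 * 12.1 * 62.0
Vout = 39.809 * 62.0
Vout = 2468.16 mV

2468.16 mV


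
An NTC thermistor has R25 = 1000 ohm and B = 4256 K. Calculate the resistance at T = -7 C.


NTC thermistor equation: Rt = R25 * exp(B * (1/T - 1/T25)).
T in Kelvin: 266.15 K, T25 = 298.15 K
1/T - 1/T25 = 1/266.15 - 1/298.15 = 0.00040326
B * (1/T - 1/T25) = 4256 * 0.00040326 = 1.7163
Rt = 1000 * exp(1.7163) = 5563.8 ohm

5563.8 ohm


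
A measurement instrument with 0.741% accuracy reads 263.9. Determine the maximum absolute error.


Absolute error = (accuracy% / 100) * reading.
Error = (0.741 / 100) * 263.9
Error = 0.00741 * 263.9
Error = 1.9555

1.9555


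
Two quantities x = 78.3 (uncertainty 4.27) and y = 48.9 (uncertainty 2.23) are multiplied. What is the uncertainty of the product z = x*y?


For a product z = x*y, the relative uncertainty is:
uz/z = sqrt((ux/x)^2 + (uy/y)^2)
Relative uncertainties: ux/x = 4.27/78.3 = 0.054534
uy/y = 2.23/48.9 = 0.045603
z = 78.3 * 48.9 = 3828.9
uz = 3828.9 * sqrt(0.054534^2 + 0.045603^2) = 272.189

272.189


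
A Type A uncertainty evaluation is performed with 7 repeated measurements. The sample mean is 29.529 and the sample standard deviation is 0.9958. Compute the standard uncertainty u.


The standard uncertainty for Type A evaluation is u = s / sqrt(n).
u = 0.9958 / sqrt(7)
u = 0.9958 / 2.6458
u = 0.3764

0.3764


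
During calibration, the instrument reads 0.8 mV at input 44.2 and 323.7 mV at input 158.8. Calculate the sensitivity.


Sensitivity = (y2 - y1) / (x2 - x1).
S = (323.7 - 0.8) / (158.8 - 44.2)
S = 322.9 / 114.6
S = 2.8176 mV/unit

2.8176 mV/unit


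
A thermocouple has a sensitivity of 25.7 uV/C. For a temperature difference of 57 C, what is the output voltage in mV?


The thermocouple output V = sensitivity * dT.
V = 25.7 uV/C * 57 C
V = 1464.9 uV
V = 1.465 mV

1.465 mV


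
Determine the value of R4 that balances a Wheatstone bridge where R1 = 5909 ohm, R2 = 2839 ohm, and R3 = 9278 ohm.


At balance: R1*R4 = R2*R3, so R4 = R2*R3/R1.
R4 = 2839 * 9278 / 5909
R4 = 26340242 / 5909
R4 = 4457.65 ohm

4457.65 ohm


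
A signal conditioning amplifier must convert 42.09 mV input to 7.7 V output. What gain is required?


Gain = Vout / Vin (converting to same units).
G = 7.7 V / 42.09 mV
G = 7700.0 mV / 42.09 mV
G = 182.94

182.94


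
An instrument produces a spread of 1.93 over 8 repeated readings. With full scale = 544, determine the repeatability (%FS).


Repeatability = (spread / full scale) * 100%.
R = (1.93 / 544) * 100
R = 0.355 %FS

0.355 %FS


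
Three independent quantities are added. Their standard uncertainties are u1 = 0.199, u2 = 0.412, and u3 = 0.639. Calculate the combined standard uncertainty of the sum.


For a sum of independent quantities, uc = sqrt(u1^2 + u2^2 + u3^2).
uc = sqrt(0.199^2 + 0.412^2 + 0.639^2)
uc = sqrt(0.039601 + 0.169744 + 0.408321)
uc = 0.7859

0.7859


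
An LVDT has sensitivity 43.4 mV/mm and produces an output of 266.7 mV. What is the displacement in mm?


Displacement = Vout / sensitivity.
d = 266.7 / 43.4
d = 6.145 mm

6.145 mm


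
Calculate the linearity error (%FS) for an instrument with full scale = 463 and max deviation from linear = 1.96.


Linearity error = (max deviation / full scale) * 100%.
Linearity = (1.96 / 463) * 100
Linearity = 0.423 %FS

0.423 %FS


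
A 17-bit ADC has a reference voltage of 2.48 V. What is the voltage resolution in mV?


The resolution (LSB) of an ADC is Vref / 2^n.
LSB = 2.48 / 2^17
LSB = 2.48 / 131072
LSB = 1.892e-05 V = 0.0189209 mV

0.0189209 mV


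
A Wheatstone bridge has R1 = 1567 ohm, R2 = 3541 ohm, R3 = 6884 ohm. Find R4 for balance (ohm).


At balance: R1*R4 = R2*R3, so R4 = R2*R3/R1.
R4 = 3541 * 6884 / 1567
R4 = 24376244 / 1567
R4 = 15555.99 ohm

15555.99 ohm


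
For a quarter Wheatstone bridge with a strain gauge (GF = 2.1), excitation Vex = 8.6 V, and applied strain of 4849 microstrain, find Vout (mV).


Quarter bridge output: Vout = (GF * epsilon * Vex) / 4.
Vout = (2.1 * 4849e-6 * 8.6) / 4
Vout = 0.08757294 / 4 V
Vout = 0.02189324 V = 21.8932 mV

21.8932 mV


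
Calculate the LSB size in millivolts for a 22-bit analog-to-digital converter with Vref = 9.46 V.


The resolution (LSB) of an ADC is Vref / 2^n.
LSB = 9.46 / 2^22
LSB = 9.46 / 4194304
LSB = 2.26e-06 V = 0.00225544 mV

0.00225544 mV


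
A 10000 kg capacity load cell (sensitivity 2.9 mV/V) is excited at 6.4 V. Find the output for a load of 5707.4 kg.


Vout = rated_output * Vex * (load / capacity).
Vout = 2.9 * 6.4 * (5707.4 / 10000)
Vout = 2.9 * 6.4 * 0.57074
Vout = 10.593 mV

10.593 mV


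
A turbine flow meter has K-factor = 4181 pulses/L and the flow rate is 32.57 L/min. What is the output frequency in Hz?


Frequency = K * Q / 60 (converting L/min to L/s).
f = 4181 * 32.57 / 60
f = 136175.17 / 60
f = 2269.59 Hz

2269.59 Hz


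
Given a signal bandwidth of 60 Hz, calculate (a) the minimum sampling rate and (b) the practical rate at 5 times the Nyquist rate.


By Nyquist theorem, fs_min = 2 * fmax.
fs_min = 2 * 60 = 120 Hz
Practical rate = 5 * fs_min = 5 * 120 = 600 Hz

fs_min = 120 Hz, fs_practical = 600 Hz


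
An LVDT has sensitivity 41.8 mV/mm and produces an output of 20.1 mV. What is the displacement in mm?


Displacement = Vout / sensitivity.
d = 20.1 / 41.8
d = 0.481 mm

0.481 mm


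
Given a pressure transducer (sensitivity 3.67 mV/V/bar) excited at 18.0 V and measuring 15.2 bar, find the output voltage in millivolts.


Output = sensitivity * Vex * P.
Vout = 3.67 * 18.0 * 15.2
Vout = 66.06 * 15.2
Vout = 1004.11 mV

1004.11 mV


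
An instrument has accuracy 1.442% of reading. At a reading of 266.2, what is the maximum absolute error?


Absolute error = (accuracy% / 100) * reading.
Error = (1.442 / 100) * 266.2
Error = 0.01442 * 266.2
Error = 3.8386

3.8386


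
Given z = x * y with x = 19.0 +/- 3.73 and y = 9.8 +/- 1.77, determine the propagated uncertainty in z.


For a product z = x*y, the relative uncertainty is:
uz/z = sqrt((ux/x)^2 + (uy/y)^2)
Relative uncertainties: ux/x = 3.73/19.0 = 0.196316
uy/y = 1.77/9.8 = 0.180612
z = 19.0 * 9.8 = 186.2
uz = 186.2 * sqrt(0.196316^2 + 0.180612^2) = 49.671

49.671


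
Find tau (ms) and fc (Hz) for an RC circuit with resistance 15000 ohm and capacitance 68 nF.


Time constant: tau = R * C.
tau = 15000 * 6.80e-08 = 0.00102 s
tau = 1.02 ms
Cutoff frequency: fc = 1 / (2*pi*R*C).
fc = 1 / (2*pi*0.00102) = 156.03 Hz

tau = 1.02 ms, fc = 156.03 Hz


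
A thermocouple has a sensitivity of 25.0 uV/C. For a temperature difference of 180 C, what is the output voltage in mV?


The thermocouple output V = sensitivity * dT.
V = 25.0 uV/C * 180 C
V = 4500.0 uV
V = 4.5 mV

4.5 mV


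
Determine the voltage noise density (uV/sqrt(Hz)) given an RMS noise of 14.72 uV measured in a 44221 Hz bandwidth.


Noise spectral density = Vrms / sqrt(BW).
NSD = 14.72 / sqrt(44221)
NSD = 14.72 / 210.2879
NSD = 0.07 uV/sqrt(Hz)

0.07 uV/sqrt(Hz)


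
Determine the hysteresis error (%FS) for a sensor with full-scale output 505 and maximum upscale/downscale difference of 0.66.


Hysteresis = (max difference / full scale) * 100%.
H = (0.66 / 505) * 100
H = 0.131 %FS

0.131 %FS


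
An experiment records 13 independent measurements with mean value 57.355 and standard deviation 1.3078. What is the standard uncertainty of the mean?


The standard uncertainty for Type A evaluation is u = s / sqrt(n).
u = 1.3078 / sqrt(13)
u = 1.3078 / 3.6056
u = 0.3627

0.3627


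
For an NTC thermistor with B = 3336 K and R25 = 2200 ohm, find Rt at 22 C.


NTC thermistor equation: Rt = R25 * exp(B * (1/T - 1/T25)).
T in Kelvin: 295.15 K, T25 = 298.15 K
1/T - 1/T25 = 1/295.15 - 1/298.15 = 3.409e-05
B * (1/T - 1/T25) = 3336 * 3.409e-05 = 0.1137
Rt = 2200 * exp(0.1137) = 2465.0 ohm

2465.0 ohm


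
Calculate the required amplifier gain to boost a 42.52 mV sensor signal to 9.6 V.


Gain = Vout / Vin (converting to same units).
G = 9.6 V / 42.52 mV
G = 9600.0 mV / 42.52 mV
G = 225.78

225.78


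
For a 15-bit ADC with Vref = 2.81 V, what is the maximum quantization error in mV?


The maximum quantization error is +/- LSB/2.
LSB = Vref / 2^n = 2.81 / 32768 = 8.575e-05 V
Max error = LSB / 2 = 8.575e-05 / 2 = 4.288e-05 V
Max error = 0.0429 mV

0.0429 mV


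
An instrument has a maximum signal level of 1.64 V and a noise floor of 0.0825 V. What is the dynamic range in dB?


Dynamic range = 20 * log10(Vmax / Vnoise).
DR = 20 * log10(1.64 / 0.0825)
DR = 20 * log10(19.88)
DR = 25.97 dB

25.97 dB


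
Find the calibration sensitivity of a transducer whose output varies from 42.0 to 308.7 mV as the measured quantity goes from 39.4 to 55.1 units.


Sensitivity = (y2 - y1) / (x2 - x1).
S = (308.7 - 42.0) / (55.1 - 39.4)
S = 266.7 / 15.7
S = 16.9873 mV/unit

16.9873 mV/unit


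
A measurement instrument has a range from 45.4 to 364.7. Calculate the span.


Span = upper range - lower range.
Span = 364.7 - (45.4)
Span = 319.3

319.3


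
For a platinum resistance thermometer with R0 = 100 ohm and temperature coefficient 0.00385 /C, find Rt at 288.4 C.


The RTD equation: Rt = R0 * (1 + alpha * T).
Rt = 100 * (1 + 0.00385 * 288.4)
Rt = 100 * (1 + 1.11034)
Rt = 100 * 2.11034
Rt = 211.034 ohm

211.034 ohm


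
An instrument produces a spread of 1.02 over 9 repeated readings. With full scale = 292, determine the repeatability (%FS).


Repeatability = (spread / full scale) * 100%.
R = (1.02 / 292) * 100
R = 0.349 %FS

0.349 %FS


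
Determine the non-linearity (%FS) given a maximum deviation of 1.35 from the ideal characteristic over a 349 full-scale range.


Linearity error = (max deviation / full scale) * 100%.
Linearity = (1.35 / 349) * 100
Linearity = 0.387 %FS

0.387 %FS


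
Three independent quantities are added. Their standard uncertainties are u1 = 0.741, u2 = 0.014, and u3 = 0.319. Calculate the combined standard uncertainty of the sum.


For a sum of independent quantities, uc = sqrt(u1^2 + u2^2 + u3^2).
uc = sqrt(0.741^2 + 0.014^2 + 0.319^2)
uc = sqrt(0.549081 + 0.000196 + 0.101761)
uc = 0.8069

0.8069


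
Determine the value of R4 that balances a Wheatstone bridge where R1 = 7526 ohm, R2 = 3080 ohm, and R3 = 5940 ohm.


At balance: R1*R4 = R2*R3, so R4 = R2*R3/R1.
R4 = 3080 * 5940 / 7526
R4 = 18295200 / 7526
R4 = 2430.93 ohm

2430.93 ohm


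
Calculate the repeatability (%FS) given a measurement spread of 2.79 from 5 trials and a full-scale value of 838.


Repeatability = (spread / full scale) * 100%.
R = (2.79 / 838) * 100
R = 0.333 %FS

0.333 %FS


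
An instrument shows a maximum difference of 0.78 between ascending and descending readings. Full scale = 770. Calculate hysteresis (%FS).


Hysteresis = (max difference / full scale) * 100%.
H = (0.78 / 770) * 100
H = 0.101 %FS

0.101 %FS


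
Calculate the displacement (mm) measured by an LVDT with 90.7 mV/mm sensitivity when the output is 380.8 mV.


Displacement = Vout / sensitivity.
d = 380.8 / 90.7
d = 4.198 mm

4.198 mm


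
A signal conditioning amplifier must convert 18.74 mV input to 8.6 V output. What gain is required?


Gain = Vout / Vin (converting to same units).
G = 8.6 V / 18.74 mV
G = 8600.0 mV / 18.74 mV
G = 458.91

458.91


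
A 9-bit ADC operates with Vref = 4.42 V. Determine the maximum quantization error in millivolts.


The maximum quantization error is +/- LSB/2.
LSB = Vref / 2^n = 4.42 / 512 = 0.00863281 V
Max error = LSB / 2 = 0.00863281 / 2 = 0.00431641 V
Max error = 4.3164 mV

4.3164 mV


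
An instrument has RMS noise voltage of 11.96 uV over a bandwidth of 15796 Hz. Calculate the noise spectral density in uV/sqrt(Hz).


Noise spectral density = Vrms / sqrt(BW).
NSD = 11.96 / sqrt(15796)
NSD = 11.96 / 125.6821
NSD = 0.0952 uV/sqrt(Hz)

0.0952 uV/sqrt(Hz)


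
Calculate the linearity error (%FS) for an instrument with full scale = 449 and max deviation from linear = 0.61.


Linearity error = (max deviation / full scale) * 100%.
Linearity = (0.61 / 449) * 100
Linearity = 0.136 %FS

0.136 %FS


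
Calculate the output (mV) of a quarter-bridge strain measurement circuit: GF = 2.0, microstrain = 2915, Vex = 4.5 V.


Quarter bridge output: Vout = (GF * epsilon * Vex) / 4.
Vout = (2.0 * 2915e-6 * 4.5) / 4
Vout = 0.026235 / 4 V
Vout = 0.00655875 V = 6.5588 mV

6.5588 mV


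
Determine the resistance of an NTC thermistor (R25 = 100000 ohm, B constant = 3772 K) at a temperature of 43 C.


NTC thermistor equation: Rt = R25 * exp(B * (1/T - 1/T25)).
T in Kelvin: 316.15 K, T25 = 298.15 K
1/T - 1/T25 = 1/316.15 - 1/298.15 = -0.00019096
B * (1/T - 1/T25) = 3772 * -0.00019096 = -0.7203
Rt = 100000 * exp(-0.7203) = 48660.4 ohm

48660.4 ohm


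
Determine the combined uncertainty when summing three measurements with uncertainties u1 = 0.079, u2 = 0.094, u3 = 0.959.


For a sum of independent quantities, uc = sqrt(u1^2 + u2^2 + u3^2).
uc = sqrt(0.079^2 + 0.094^2 + 0.959^2)
uc = sqrt(0.006241 + 0.008836 + 0.919681)
uc = 0.9668

0.9668


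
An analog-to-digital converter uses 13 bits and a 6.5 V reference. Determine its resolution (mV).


The resolution (LSB) of an ADC is Vref / 2^n.
LSB = 6.5 / 2^13
LSB = 6.5 / 8192
LSB = 0.00079346 V = 0.79345703 mV

0.79345703 mV


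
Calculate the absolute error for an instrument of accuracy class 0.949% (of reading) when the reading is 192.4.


Absolute error = (accuracy% / 100) * reading.
Error = (0.949 / 100) * 192.4
Error = 0.00949 * 192.4
Error = 1.8259

1.8259


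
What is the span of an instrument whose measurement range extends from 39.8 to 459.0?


Span = upper range - lower range.
Span = 459.0 - (39.8)
Span = 419.2

419.2


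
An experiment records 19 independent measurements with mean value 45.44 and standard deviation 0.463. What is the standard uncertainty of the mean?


The standard uncertainty for Type A evaluation is u = s / sqrt(n).
u = 0.463 / sqrt(19)
u = 0.463 / 4.3589
u = 0.1062

0.1062


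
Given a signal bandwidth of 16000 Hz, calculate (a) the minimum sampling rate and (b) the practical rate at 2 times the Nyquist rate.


By Nyquist theorem, fs_min = 2 * fmax.
fs_min = 2 * 16000 = 32000 Hz
Practical rate = 2 * fs_min = 2 * 32000 = 64000 Hz

fs_min = 32000 Hz, fs_practical = 64000 Hz


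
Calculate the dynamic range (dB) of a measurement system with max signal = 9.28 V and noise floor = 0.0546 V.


Dynamic range = 20 * log10(Vmax / Vnoise).
DR = 20 * log10(9.28 / 0.0546)
DR = 20 * log10(169.96)
DR = 44.61 dB

44.61 dB


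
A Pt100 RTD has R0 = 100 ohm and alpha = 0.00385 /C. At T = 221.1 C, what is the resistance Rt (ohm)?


The RTD equation: Rt = R0 * (1 + alpha * T).
Rt = 100 * (1 + 0.00385 * 221.1)
Rt = 100 * (1 + 0.851235)
Rt = 100 * 1.851235
Rt = 185.124 ohm

185.124 ohm


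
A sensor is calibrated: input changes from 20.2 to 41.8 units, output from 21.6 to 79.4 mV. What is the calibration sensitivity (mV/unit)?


Sensitivity = (y2 - y1) / (x2 - x1).
S = (79.4 - 21.6) / (41.8 - 20.2)
S = 57.8 / 21.6
S = 2.6759 mV/unit

2.6759 mV/unit


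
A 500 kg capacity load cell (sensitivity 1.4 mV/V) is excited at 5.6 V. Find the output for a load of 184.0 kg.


Vout = rated_output * Vex * (load / capacity).
Vout = 1.4 * 5.6 * (184.0 / 500)
Vout = 1.4 * 5.6 * 0.368
Vout = 2.885 mV

2.885 mV


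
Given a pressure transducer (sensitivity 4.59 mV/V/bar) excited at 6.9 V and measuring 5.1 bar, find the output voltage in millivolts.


Output = sensitivity * Vex * P.
Vout = 4.59 * 6.9 * 5.1
Vout = 31.671 * 5.1
Vout = 161.52 mV

161.52 mV


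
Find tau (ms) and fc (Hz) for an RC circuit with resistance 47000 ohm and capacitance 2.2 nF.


Time constant: tau = R * C.
tau = 47000 * 2.20e-09 = 0.0001034 s
tau = 0.1034 ms
Cutoff frequency: fc = 1 / (2*pi*R*C).
fc = 1 / (2*pi*0.0001034) = 1539.22 Hz

tau = 0.1034 ms, fc = 1539.22 Hz


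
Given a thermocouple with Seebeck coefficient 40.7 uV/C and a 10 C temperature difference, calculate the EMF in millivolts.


The thermocouple output V = sensitivity * dT.
V = 40.7 uV/C * 10 C
V = 407.0 uV
V = 0.407 mV

0.407 mV


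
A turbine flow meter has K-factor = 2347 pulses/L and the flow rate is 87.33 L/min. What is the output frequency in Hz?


Frequency = K * Q / 60 (converting L/min to L/s).
f = 2347 * 87.33 / 60
f = 204963.51 / 60
f = 3416.06 Hz

3416.06 Hz


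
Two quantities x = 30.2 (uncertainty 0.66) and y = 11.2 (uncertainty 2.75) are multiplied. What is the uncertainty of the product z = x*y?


For a product z = x*y, the relative uncertainty is:
uz/z = sqrt((ux/x)^2 + (uy/y)^2)
Relative uncertainties: ux/x = 0.66/30.2 = 0.021854
uy/y = 2.75/11.2 = 0.245536
z = 30.2 * 11.2 = 338.2
uz = 338.2 * sqrt(0.021854^2 + 0.245536^2) = 83.378

83.378


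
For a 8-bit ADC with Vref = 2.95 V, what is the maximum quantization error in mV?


The maximum quantization error is +/- LSB/2.
LSB = Vref / 2^n = 2.95 / 256 = 0.01152344 V
Max error = LSB / 2 = 0.01152344 / 2 = 0.00576172 V
Max error = 5.7617 mV

5.7617 mV


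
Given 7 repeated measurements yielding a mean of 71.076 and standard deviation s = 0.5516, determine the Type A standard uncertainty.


The standard uncertainty for Type A evaluation is u = s / sqrt(n).
u = 0.5516 / sqrt(7)
u = 0.5516 / 2.6458
u = 0.2085

0.2085


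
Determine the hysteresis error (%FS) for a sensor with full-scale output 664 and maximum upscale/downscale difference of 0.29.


Hysteresis = (max difference / full scale) * 100%.
H = (0.29 / 664) * 100
H = 0.044 %FS

0.044 %FS


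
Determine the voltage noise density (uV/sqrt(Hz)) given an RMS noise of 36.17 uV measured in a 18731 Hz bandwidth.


Noise spectral density = Vrms / sqrt(BW).
NSD = 36.17 / sqrt(18731)
NSD = 36.17 / 136.8612
NSD = 0.2643 uV/sqrt(Hz)

0.2643 uV/sqrt(Hz)


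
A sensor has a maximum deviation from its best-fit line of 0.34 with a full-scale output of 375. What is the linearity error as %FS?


Linearity error = (max deviation / full scale) * 100%.
Linearity = (0.34 / 375) * 100
Linearity = 0.091 %FS

0.091 %FS


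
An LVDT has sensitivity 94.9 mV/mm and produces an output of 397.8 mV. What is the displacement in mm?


Displacement = Vout / sensitivity.
d = 397.8 / 94.9
d = 4.192 mm

4.192 mm


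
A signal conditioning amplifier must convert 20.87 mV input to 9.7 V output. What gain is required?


Gain = Vout / Vin (converting to same units).
G = 9.7 V / 20.87 mV
G = 9700.0 mV / 20.87 mV
G = 464.78

464.78


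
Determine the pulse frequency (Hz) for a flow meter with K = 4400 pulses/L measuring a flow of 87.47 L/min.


Frequency = K * Q / 60 (converting L/min to L/s).
f = 4400 * 87.47 / 60
f = 384868.0 / 60
f = 6414.47 Hz

6414.47 Hz


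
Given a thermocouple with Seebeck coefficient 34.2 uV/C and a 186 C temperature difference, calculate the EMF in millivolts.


The thermocouple output V = sensitivity * dT.
V = 34.2 uV/C * 186 C
V = 6361.2 uV
V = 6.361 mV

6.361 mV


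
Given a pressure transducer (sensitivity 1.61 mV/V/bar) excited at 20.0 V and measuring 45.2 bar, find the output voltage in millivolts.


Output = sensitivity * Vex * P.
Vout = 1.61 * 20.0 * 45.2
Vout = 32.2 * 45.2
Vout = 1455.44 mV

1455.44 mV


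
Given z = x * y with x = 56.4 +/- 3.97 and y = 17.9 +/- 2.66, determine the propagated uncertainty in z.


For a product z = x*y, the relative uncertainty is:
uz/z = sqrt((ux/x)^2 + (uy/y)^2)
Relative uncertainties: ux/x = 3.97/56.4 = 0.07039
uy/y = 2.66/17.9 = 0.148603
z = 56.4 * 17.9 = 1009.6
uz = 1009.6 * sqrt(0.07039^2 + 0.148603^2) = 166.003

166.003


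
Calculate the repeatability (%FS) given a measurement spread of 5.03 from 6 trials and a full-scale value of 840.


Repeatability = (spread / full scale) * 100%.
R = (5.03 / 840) * 100
R = 0.599 %FS

0.599 %FS


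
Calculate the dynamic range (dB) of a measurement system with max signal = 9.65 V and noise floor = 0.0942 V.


Dynamic range = 20 * log10(Vmax / Vnoise).
DR = 20 * log10(9.65 / 0.0942)
DR = 20 * log10(102.44)
DR = 40.21 dB

40.21 dB


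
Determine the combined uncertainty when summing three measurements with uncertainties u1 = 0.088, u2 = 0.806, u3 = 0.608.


For a sum of independent quantities, uc = sqrt(u1^2 + u2^2 + u3^2).
uc = sqrt(0.088^2 + 0.806^2 + 0.608^2)
uc = sqrt(0.007744 + 0.649636 + 0.369664)
uc = 1.0134

1.0134


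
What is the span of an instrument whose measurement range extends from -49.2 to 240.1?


Span = upper range - lower range.
Span = 240.1 - (-49.2)
Span = 289.3

289.3


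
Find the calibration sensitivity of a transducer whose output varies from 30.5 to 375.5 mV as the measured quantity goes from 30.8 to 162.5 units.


Sensitivity = (y2 - y1) / (x2 - x1).
S = (375.5 - 30.5) / (162.5 - 30.8)
S = 345.0 / 131.7
S = 2.6196 mV/unit

2.6196 mV/unit


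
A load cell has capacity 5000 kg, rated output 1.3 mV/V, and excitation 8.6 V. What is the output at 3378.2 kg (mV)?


Vout = rated_output * Vex * (load / capacity).
Vout = 1.3 * 8.6 * (3378.2 / 5000)
Vout = 1.3 * 8.6 * 0.67564
Vout = 7.554 mV

7.554 mV


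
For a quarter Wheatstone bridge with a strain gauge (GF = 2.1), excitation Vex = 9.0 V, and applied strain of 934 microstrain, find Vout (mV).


Quarter bridge output: Vout = (GF * epsilon * Vex) / 4.
Vout = (2.1 * 934e-6 * 9.0) / 4
Vout = 0.0176526 / 4 V
Vout = 0.00441315 V = 4.4131 mV

4.4131 mV


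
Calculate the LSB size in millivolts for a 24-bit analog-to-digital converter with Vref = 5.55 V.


The resolution (LSB) of an ADC is Vref / 2^n.
LSB = 5.55 / 2^24
LSB = 5.55 / 16777216
LSB = 3.3e-07 V = 0.00033081 mV

0.00033081 mV


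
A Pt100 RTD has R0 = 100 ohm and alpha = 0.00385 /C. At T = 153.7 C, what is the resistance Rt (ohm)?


The RTD equation: Rt = R0 * (1 + alpha * T).
Rt = 100 * (1 + 0.00385 * 153.7)
Rt = 100 * (1 + 0.591745)
Rt = 100 * 1.591745
Rt = 159.174 ohm

159.174 ohm


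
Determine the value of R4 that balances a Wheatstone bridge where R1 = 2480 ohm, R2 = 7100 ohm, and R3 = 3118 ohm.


At balance: R1*R4 = R2*R3, so R4 = R2*R3/R1.
R4 = 7100 * 3118 / 2480
R4 = 22137800 / 2480
R4 = 8926.53 ohm

8926.53 ohm


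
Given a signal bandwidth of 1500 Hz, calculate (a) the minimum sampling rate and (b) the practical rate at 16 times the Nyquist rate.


By Nyquist theorem, fs_min = 2 * fmax.
fs_min = 2 * 1500 = 3000 Hz
Practical rate = 16 * fs_min = 16 * 3000 = 48000 Hz

fs_min = 3000 Hz, fs_practical = 48000 Hz


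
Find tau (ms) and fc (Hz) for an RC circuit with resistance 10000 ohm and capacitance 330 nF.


Time constant: tau = R * C.
tau = 10000 * 3.30e-07 = 0.0033 s
tau = 3.3 ms
Cutoff frequency: fc = 1 / (2*pi*R*C).
fc = 1 / (2*pi*0.0033) = 48.23 Hz

tau = 3.3 ms, fc = 48.23 Hz


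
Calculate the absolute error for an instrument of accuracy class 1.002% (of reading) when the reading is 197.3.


Absolute error = (accuracy% / 100) * reading.
Error = (1.002 / 100) * 197.3
Error = 0.01002 * 197.3
Error = 1.9769

1.9769


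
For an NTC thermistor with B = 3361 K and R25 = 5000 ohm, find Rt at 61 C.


NTC thermistor equation: Rt = R25 * exp(B * (1/T - 1/T25)).
T in Kelvin: 334.15 K, T25 = 298.15 K
1/T - 1/T25 = 1/334.15 - 1/298.15 = -0.00036135
B * (1/T - 1/T25) = 3361 * -0.00036135 = -1.2145
Rt = 5000 * exp(-1.2145) = 1484.3 ohm

1484.3 ohm


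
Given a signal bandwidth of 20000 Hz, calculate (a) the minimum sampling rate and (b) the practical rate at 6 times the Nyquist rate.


By Nyquist theorem, fs_min = 2 * fmax.
fs_min = 2 * 20000 = 40000 Hz
Practical rate = 6 * fs_min = 6 * 40000 = 240000 Hz

fs_min = 40000 Hz, fs_practical = 240000 Hz


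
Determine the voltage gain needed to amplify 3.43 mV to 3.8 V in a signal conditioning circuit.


Gain = Vout / Vin (converting to same units).
G = 3.8 V / 3.43 mV
G = 3800.0 mV / 3.43 mV
G = 1107.87

1107.87


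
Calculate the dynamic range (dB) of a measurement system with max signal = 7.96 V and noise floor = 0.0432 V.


Dynamic range = 20 * log10(Vmax / Vnoise).
DR = 20 * log10(7.96 / 0.0432)
DR = 20 * log10(184.26)
DR = 45.31 dB

45.31 dB


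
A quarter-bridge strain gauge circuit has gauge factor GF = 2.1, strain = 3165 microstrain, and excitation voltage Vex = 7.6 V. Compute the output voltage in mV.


Quarter bridge output: Vout = (GF * epsilon * Vex) / 4.
Vout = (2.1 * 3165e-6 * 7.6) / 4
Vout = 0.0505134 / 4 V
Vout = 0.01262835 V = 12.6283 mV

12.6283 mV


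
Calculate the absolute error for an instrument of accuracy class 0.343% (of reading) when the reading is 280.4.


Absolute error = (accuracy% / 100) * reading.
Error = (0.343 / 100) * 280.4
Error = 0.00343 * 280.4
Error = 0.9618

0.9618


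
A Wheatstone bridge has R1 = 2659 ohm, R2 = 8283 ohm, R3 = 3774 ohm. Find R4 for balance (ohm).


At balance: R1*R4 = R2*R3, so R4 = R2*R3/R1.
R4 = 8283 * 3774 / 2659
R4 = 31260042 / 2659
R4 = 11756.32 ohm

11756.32 ohm


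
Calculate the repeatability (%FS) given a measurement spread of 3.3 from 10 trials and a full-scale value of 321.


Repeatability = (spread / full scale) * 100%.
R = (3.3 / 321) * 100
R = 1.028 %FS

1.028 %FS


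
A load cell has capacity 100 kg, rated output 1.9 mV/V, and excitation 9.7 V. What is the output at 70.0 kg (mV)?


Vout = rated_output * Vex * (load / capacity).
Vout = 1.9 * 9.7 * (70.0 / 100)
Vout = 1.9 * 9.7 * 0.7
Vout = 12.901 mV

12.901 mV


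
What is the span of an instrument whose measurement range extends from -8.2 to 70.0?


Span = upper range - lower range.
Span = 70.0 - (-8.2)
Span = 78.2

78.2


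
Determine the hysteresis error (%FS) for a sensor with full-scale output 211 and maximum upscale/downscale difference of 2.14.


Hysteresis = (max difference / full scale) * 100%.
H = (2.14 / 211) * 100
H = 1.014 %FS

1.014 %FS


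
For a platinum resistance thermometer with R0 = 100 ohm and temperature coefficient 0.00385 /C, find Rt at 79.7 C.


The RTD equation: Rt = R0 * (1 + alpha * T).
Rt = 100 * (1 + 0.00385 * 79.7)
Rt = 100 * (1 + 0.306845)
Rt = 100 * 1.306845
Rt = 130.685 ohm

130.685 ohm


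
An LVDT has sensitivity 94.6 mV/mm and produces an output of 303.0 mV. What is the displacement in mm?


Displacement = Vout / sensitivity.
d = 303.0 / 94.6
d = 3.203 mm

3.203 mm


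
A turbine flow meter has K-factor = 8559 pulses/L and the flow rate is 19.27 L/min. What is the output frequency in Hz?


Frequency = K * Q / 60 (converting L/min to L/s).
f = 8559 * 19.27 / 60
f = 164931.93 / 60
f = 2748.87 Hz

2748.87 Hz


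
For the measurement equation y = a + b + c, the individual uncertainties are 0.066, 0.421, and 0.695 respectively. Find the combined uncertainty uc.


For a sum of independent quantities, uc = sqrt(u1^2 + u2^2 + u3^2).
uc = sqrt(0.066^2 + 0.421^2 + 0.695^2)
uc = sqrt(0.004356 + 0.177241 + 0.483025)
uc = 0.8152

0.8152


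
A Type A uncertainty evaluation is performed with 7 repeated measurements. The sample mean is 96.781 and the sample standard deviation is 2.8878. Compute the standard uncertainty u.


The standard uncertainty for Type A evaluation is u = s / sqrt(n).
u = 2.8878 / sqrt(7)
u = 2.8878 / 2.6458
u = 1.0915

1.0915


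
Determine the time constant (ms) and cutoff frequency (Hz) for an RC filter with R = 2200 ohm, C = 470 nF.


Time constant: tau = R * C.
tau = 2200 * 4.70e-07 = 0.001034 s
tau = 1.034 ms
Cutoff frequency: fc = 1 / (2*pi*R*C).
fc = 1 / (2*pi*0.001034) = 153.92 Hz

tau = 1.034 ms, fc = 153.92 Hz


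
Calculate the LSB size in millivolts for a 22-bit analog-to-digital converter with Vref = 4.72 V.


The resolution (LSB) of an ADC is Vref / 2^n.
LSB = 4.72 / 2^22
LSB = 4.72 / 4194304
LSB = 1.13e-06 V = 0.00112534 mV

0.00112534 mV


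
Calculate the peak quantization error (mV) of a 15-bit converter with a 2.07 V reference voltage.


The maximum quantization error is +/- LSB/2.
LSB = Vref / 2^n = 2.07 / 32768 = 6.317e-05 V
Max error = LSB / 2 = 6.317e-05 / 2 = 3.159e-05 V
Max error = 0.0316 mV

0.0316 mV


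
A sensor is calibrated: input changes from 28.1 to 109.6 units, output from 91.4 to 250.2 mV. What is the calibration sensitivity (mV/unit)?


Sensitivity = (y2 - y1) / (x2 - x1).
S = (250.2 - 91.4) / (109.6 - 28.1)
S = 158.8 / 81.5
S = 1.9485 mV/unit

1.9485 mV/unit


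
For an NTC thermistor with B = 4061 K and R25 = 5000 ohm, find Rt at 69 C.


NTC thermistor equation: Rt = R25 * exp(B * (1/T - 1/T25)).
T in Kelvin: 342.15 K, T25 = 298.15 K
1/T - 1/T25 = 1/342.15 - 1/298.15 = -0.00043132
B * (1/T - 1/T25) = 4061 * -0.00043132 = -1.7516
Rt = 5000 * exp(-1.7516) = 867.5 ohm

867.5 ohm


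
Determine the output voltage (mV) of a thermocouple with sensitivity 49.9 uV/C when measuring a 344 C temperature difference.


The thermocouple output V = sensitivity * dT.
V = 49.9 uV/C * 344 C
V = 17165.6 uV
V = 17.166 mV

17.166 mV


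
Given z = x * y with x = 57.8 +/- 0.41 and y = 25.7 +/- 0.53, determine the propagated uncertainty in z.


For a product z = x*y, the relative uncertainty is:
uz/z = sqrt((ux/x)^2 + (uy/y)^2)
Relative uncertainties: ux/x = 0.41/57.8 = 0.007093
uy/y = 0.53/25.7 = 0.020623
z = 57.8 * 25.7 = 1485.5
uz = 1485.5 * sqrt(0.007093^2 + 0.020623^2) = 32.396

32.396


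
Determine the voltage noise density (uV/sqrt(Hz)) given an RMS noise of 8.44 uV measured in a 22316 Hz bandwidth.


Noise spectral density = Vrms / sqrt(BW).
NSD = 8.44 / sqrt(22316)
NSD = 8.44 / 149.3854
NSD = 0.0565 uV/sqrt(Hz)

0.0565 uV/sqrt(Hz)


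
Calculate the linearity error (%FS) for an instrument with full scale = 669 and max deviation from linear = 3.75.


Linearity error = (max deviation / full scale) * 100%.
Linearity = (3.75 / 669) * 100
Linearity = 0.561 %FS

0.561 %FS


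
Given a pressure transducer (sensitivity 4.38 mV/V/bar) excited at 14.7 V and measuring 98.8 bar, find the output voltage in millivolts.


Output = sensitivity * Vex * P.
Vout = 4.38 * 14.7 * 98.8
Vout = 64.386 * 98.8
Vout = 6361.34 mV

6361.34 mV


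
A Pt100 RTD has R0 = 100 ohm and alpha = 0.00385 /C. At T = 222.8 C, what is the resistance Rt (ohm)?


The RTD equation: Rt = R0 * (1 + alpha * T).
Rt = 100 * (1 + 0.00385 * 222.8)
Rt = 100 * (1 + 0.85778)
Rt = 100 * 1.85778
Rt = 185.778 ohm

185.778 ohm


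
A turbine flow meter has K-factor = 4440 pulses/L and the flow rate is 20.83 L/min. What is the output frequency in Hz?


Frequency = K * Q / 60 (converting L/min to L/s).
f = 4440 * 20.83 / 60
f = 92485.2 / 60
f = 1541.42 Hz

1541.42 Hz


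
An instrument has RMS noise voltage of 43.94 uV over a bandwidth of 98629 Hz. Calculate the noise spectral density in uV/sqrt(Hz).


Noise spectral density = Vrms / sqrt(BW).
NSD = 43.94 / sqrt(98629)
NSD = 43.94 / 314.0525
NSD = 0.1399 uV/sqrt(Hz)

0.1399 uV/sqrt(Hz)
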